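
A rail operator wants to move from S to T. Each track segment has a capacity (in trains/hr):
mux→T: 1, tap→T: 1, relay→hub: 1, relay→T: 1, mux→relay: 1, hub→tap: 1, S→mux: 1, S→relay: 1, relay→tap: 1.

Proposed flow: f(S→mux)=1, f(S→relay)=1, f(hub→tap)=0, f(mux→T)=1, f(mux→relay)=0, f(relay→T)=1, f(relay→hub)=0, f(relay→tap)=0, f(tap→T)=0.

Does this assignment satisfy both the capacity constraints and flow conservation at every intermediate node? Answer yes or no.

Yes

Every edge has 0 ≤ f(e) ≤ cap(e).
At each intermediate node, inflow equals outflow.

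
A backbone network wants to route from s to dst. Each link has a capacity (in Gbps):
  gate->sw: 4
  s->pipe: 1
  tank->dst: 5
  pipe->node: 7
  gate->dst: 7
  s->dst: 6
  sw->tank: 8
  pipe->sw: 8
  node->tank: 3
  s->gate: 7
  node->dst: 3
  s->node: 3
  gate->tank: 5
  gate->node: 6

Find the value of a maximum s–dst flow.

17

Augment s->dst: bottleneck 6. Total 6.
Augment s->gate->dst: bottleneck 7. Total 13.
Augment s->node->dst: bottleneck 3. Total 16.
Augment s->pipe->node->tank->dst: bottleneck 1. Total 17.
No augmenting path remains in the residual graph.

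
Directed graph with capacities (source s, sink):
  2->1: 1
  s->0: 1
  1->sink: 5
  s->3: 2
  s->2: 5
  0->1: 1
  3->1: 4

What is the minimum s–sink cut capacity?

Max flow = 4 (via 3 augmenting paths).
In the residual at optimum, the set reachable from s is {2, s}.
Cut edges: s->3 (cap 2), s->0 (cap 1), 2->1 (cap 1). Sum = 4.

4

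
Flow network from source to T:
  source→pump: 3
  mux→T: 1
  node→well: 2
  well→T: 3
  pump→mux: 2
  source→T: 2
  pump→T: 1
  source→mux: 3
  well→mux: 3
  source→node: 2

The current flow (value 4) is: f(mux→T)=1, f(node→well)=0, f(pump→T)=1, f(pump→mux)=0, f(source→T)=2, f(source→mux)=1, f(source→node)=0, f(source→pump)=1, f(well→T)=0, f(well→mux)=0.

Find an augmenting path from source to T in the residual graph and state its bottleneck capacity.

Residual along source→node→well→T: source→node: 2, node→well: 2, well→T: 3.
Bottleneck = min = 2.

source→node→well→T, bottleneck 2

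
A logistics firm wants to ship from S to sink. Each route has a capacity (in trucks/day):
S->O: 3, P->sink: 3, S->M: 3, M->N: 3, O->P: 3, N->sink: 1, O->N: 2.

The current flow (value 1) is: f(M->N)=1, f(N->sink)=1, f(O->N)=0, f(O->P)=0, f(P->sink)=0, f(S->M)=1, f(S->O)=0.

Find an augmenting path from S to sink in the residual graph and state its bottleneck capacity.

Residual along S->O->P->sink: S->O: 3, O->P: 3, P->sink: 3.
Bottleneck = min = 3.

S->O->P->sink, bottleneck 3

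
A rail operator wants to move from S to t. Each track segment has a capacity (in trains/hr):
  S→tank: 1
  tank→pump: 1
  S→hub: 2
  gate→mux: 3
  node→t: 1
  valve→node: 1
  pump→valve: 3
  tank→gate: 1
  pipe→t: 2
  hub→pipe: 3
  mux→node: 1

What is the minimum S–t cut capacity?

Max flow = 3 (via 2 augmenting paths).
In the residual at optimum, the set reachable from S is {S}.
Cut edges: S→hub (cap 2), S→tank (cap 1). Sum = 3.

3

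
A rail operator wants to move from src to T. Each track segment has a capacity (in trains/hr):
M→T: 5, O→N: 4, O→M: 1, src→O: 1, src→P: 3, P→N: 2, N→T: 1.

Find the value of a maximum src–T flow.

2

Augment src→P→N→T: bottleneck 1. Total 1.
Augment src→O→M→T: bottleneck 1. Total 2.
No augmenting path remains in the residual graph.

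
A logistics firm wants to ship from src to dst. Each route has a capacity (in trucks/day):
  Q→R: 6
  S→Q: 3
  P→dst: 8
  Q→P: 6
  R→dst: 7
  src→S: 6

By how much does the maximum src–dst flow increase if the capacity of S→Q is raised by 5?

3

Original max flow = 3.
After raising cap(S→Q), augmenting paths through that edge carry 3 more units.
New max flow = 6. Increase = 3.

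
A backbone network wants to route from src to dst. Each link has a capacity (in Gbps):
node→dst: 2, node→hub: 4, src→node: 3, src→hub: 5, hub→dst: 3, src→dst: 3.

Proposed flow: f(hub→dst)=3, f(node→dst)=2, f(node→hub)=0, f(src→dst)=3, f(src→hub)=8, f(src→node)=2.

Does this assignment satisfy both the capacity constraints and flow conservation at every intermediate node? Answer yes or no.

No

Capacity violated on src→hub: flow 8 > capacity 5.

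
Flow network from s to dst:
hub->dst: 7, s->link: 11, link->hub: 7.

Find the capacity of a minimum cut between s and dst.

7

Max flow = 7 (via 1 augmenting path).
In the residual at optimum, the set reachable from s is {link, s}.
Cut edges: link->hub (cap 7). Sum = 7.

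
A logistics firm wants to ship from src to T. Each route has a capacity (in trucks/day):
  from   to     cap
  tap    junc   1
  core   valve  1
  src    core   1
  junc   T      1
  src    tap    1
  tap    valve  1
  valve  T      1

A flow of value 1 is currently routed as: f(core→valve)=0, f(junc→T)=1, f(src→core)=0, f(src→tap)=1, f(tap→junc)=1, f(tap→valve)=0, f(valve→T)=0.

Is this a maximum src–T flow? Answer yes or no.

No

Residual path src→core→valve→T has bottleneck 1 > 0.
Pushing 1 along it raises the flow to 2, so the given flow is not maximum.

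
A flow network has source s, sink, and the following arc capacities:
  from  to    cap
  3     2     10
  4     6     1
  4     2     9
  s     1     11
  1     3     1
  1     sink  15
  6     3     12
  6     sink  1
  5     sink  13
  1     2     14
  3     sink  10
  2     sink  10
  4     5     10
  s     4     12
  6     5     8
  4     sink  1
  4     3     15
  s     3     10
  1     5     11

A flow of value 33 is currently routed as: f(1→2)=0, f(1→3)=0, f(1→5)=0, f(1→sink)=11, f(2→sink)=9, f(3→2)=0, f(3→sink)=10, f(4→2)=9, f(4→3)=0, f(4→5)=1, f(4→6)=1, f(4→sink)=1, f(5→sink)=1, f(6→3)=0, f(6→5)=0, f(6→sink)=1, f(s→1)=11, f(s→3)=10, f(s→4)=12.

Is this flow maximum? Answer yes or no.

Residual reachable from s: {s}; sink is not reachable.
Saturated cut: s→4, s→1, s→3 with total capacity 33 = current flow value. Flow is maximum.

Yes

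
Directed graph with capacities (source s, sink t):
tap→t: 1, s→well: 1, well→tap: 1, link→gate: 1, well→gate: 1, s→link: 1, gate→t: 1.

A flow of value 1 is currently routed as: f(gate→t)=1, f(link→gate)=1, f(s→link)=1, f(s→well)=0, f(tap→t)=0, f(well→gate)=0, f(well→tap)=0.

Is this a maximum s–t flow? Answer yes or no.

Residual path s→well→tap→t has bottleneck 1 > 0.
Pushing 1 along it raises the flow to 2, so the given flow is not maximum.

No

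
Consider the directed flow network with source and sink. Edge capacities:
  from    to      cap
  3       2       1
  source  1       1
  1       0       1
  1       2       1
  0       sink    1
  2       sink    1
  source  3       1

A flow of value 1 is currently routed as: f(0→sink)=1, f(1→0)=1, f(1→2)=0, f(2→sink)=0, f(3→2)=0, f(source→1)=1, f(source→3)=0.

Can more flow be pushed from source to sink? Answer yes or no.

Residual path source→3→2→sink has bottleneck 1 > 0.
Pushing 1 along it raises the flow to 2, so the given flow is not maximum.

Yes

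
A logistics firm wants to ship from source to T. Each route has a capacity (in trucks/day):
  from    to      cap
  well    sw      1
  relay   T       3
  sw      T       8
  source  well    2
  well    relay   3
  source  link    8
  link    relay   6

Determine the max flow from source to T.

Augment source→link→relay→T: bottleneck 3. Total 3.
Augment source→well→sw→T: bottleneck 1. Total 4.
No augmenting path remains in the residual graph.

4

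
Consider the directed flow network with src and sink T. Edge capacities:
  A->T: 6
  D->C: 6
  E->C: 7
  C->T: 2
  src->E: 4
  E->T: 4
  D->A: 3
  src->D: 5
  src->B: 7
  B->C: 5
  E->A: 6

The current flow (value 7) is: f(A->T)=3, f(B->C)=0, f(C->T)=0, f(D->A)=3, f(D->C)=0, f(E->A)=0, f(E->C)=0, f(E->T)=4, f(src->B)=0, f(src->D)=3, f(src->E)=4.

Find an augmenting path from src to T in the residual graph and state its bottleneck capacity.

Residual along src->D->C->T: src->D: 2, D->C: 6, C->T: 2.
Bottleneck = min = 2.

src->D->C->T, bottleneck 2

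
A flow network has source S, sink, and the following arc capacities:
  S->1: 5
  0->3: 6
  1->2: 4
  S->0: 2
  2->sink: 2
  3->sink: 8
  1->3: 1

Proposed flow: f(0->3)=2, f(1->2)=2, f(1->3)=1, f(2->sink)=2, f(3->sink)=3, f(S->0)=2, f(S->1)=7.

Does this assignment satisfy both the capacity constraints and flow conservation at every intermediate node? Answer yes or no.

No

Capacity violated on S->1: flow 7 > capacity 5.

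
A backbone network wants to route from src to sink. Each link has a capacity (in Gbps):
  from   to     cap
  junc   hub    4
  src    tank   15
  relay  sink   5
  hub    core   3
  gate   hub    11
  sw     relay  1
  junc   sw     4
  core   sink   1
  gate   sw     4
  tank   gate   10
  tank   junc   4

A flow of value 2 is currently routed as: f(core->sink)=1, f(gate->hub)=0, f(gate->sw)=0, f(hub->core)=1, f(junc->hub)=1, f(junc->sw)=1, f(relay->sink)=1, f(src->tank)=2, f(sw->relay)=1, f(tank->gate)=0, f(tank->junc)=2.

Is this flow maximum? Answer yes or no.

Residual reachable from src: {core, gate, hub, junc, src, sw, tank}; sink is not reachable.
Saturated cut: sw->relay, core->sink with total capacity 2 = current flow value. Flow is maximum.

Yes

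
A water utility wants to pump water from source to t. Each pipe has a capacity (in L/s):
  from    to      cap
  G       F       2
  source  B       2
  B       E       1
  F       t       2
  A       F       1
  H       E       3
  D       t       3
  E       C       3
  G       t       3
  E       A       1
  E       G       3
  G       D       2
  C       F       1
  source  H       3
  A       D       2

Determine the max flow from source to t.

4

Augment source->H->E->G->t: bottleneck 3. Total 3.
Augment source->B->E->A->F->t: bottleneck 1. Total 4.
No augmenting path remains in the residual graph.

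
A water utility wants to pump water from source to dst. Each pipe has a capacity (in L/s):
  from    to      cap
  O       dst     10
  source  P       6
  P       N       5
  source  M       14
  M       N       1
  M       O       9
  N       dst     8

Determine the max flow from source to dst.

15

Augment source→P→N→dst: bottleneck 5. Total 5.
Augment source→M→N→dst: bottleneck 1. Total 6.
Augment source→M→O→dst: bottleneck 9. Total 15.
No augmenting path remains in the residual graph.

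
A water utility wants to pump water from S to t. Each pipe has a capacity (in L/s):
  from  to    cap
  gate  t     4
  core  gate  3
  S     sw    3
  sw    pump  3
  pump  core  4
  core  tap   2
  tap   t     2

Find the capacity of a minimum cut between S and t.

3

Max flow = 3 (via 2 augmenting paths).
In the residual at optimum, the set reachable from S is {S}.
Cut edges: S->sw (cap 3). Sum = 3.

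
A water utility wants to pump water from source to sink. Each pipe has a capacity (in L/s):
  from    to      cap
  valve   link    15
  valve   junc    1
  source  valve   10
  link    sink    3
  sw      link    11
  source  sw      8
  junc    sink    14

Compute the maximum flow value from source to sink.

4

Augment source→valve→junc→sink: bottleneck 1. Total 1.
Augment source→valve→link→sink: bottleneck 3. Total 4.
No augmenting path remains in the residual graph.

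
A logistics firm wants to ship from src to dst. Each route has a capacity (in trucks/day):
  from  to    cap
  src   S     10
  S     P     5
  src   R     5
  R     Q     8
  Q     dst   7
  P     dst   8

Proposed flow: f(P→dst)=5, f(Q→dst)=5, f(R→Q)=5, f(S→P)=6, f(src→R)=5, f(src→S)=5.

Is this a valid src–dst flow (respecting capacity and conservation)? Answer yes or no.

Capacity violated on S→P: flow 6 > capacity 5.

No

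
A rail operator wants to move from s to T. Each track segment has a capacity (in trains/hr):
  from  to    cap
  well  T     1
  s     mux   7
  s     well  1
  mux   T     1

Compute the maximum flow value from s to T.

Augment s->well->T: bottleneck 1. Total 1.
Augment s->mux->T: bottleneck 1. Total 2.
No augmenting path remains in the residual graph.

2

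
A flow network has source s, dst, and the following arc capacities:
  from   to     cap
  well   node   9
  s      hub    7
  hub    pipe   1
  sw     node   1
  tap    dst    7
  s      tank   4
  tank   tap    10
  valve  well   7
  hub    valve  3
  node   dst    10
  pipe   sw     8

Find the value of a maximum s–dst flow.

Augment s->tank->tap->dst: bottleneck 4. Total 4.
Augment s->hub->pipe->sw->node->dst: bottleneck 1. Total 5.
Augment s->hub->valve->well->node->dst: bottleneck 3. Total 8.
No augmenting path remains in the residual graph.

8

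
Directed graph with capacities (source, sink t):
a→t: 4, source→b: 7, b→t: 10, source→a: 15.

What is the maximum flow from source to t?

Augment source→b→t: bottleneck 7. Total 7.
Augment source→a→t: bottleneck 4. Total 11.
No augmenting path remains in the residual graph.

11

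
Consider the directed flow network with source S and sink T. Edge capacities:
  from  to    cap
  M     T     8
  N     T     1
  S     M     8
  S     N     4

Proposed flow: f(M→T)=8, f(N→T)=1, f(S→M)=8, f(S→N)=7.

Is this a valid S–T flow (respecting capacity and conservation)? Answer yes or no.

Capacity violated on S→N: flow 7 > capacity 4.

No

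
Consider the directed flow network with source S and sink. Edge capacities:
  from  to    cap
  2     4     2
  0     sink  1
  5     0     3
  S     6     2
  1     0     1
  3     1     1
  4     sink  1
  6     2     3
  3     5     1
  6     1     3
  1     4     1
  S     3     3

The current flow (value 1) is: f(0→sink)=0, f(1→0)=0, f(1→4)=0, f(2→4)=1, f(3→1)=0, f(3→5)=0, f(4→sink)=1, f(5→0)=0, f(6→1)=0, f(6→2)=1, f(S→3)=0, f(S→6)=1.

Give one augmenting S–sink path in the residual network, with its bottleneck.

Residual along S→6→1→0→sink: S→6: 1, 6→1: 3, 1→0: 1, 0→sink: 1.
Bottleneck = min = 1.

S→6→1→0→sink, bottleneck 1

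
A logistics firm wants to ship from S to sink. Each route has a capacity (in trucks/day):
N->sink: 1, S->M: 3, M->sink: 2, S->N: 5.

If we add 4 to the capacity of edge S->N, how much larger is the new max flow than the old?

Original max flow = 3.
Edge S->N does not cross the min cut (source side {M, N, S}), so extra capacity there cannot help.
New max flow = 3. Increase = 0.

0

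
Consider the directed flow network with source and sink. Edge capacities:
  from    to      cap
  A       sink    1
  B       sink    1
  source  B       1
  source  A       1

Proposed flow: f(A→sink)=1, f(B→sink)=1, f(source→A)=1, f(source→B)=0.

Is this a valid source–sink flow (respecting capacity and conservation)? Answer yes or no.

No

Conservation fails at B: inflow 0 ≠ outflow 1.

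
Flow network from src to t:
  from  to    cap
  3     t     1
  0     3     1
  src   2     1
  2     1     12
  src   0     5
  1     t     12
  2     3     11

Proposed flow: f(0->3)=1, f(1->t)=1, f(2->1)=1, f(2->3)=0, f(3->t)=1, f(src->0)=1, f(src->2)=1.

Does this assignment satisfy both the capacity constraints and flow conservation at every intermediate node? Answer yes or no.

Every edge has 0 ≤ f(e) ≤ cap(e).
At each intermediate node, inflow equals outflow.

Yes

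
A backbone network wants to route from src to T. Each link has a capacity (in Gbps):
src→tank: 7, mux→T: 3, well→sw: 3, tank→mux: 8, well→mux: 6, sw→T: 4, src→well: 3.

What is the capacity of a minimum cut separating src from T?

6

Max flow = 6 (via 2 augmenting paths).
In the residual at optimum, the set reachable from src is {mux, src, tank}.
Cut edges: src→well (cap 3), mux→T (cap 3). Sum = 6.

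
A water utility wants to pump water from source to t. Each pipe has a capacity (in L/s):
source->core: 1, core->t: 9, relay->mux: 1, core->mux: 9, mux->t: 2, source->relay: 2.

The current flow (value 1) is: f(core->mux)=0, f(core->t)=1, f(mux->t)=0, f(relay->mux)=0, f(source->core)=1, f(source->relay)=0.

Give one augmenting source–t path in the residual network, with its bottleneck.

source->relay->mux->t, bottleneck 1

Residual along source->relay->mux->t: source->relay: 2, relay->mux: 1, mux->t: 2.
Bottleneck = min = 1.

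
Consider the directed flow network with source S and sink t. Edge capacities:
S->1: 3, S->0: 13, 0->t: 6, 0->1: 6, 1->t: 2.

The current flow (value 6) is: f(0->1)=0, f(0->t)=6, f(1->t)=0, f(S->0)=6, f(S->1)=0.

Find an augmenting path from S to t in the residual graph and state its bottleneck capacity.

Residual along S->1->t: S->1: 3, 1->t: 2.
Bottleneck = min = 2.

S->1->t, bottleneck 2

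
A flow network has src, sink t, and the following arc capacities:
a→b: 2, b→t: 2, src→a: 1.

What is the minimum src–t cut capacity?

1

Max flow = 1 (via 1 augmenting path).
In the residual at optimum, the set reachable from src is {src}.
Cut edges: src→a (cap 1). Sum = 1.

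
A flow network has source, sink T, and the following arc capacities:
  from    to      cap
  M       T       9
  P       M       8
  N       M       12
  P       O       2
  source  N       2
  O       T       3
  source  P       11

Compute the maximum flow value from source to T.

11

Augment source->P->O->T: bottleneck 2. Total 2.
Augment source->P->M->T: bottleneck 8. Total 10.
Augment source->N->M->T: bottleneck 1. Total 11.
No augmenting path remains in the residual graph.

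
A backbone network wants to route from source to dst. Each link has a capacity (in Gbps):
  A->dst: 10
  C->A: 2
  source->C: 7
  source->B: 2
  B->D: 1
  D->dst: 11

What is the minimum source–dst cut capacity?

Max flow = 3 (via 2 augmenting paths).
In the residual at optimum, the set reachable from source is {B, C, source}.
Cut edges: B->D (cap 1), C->A (cap 2). Sum = 3.

3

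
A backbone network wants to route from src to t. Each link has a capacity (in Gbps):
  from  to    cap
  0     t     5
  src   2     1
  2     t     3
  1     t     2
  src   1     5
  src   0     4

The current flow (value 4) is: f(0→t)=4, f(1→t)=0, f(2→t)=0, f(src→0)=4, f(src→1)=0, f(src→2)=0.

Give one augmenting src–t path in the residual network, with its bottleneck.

Residual along src→2→t: src→2: 1, 2→t: 3.
Bottleneck = min = 1.

src→2→t, bottleneck 1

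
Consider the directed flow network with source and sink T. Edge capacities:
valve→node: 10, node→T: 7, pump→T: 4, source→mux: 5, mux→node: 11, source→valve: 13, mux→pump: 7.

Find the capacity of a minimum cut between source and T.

11

Max flow = 11 (via 3 augmenting paths).
In the residual at optimum, the set reachable from source is {mux, node, pump, source, valve}.
Cut edges: pump→T (cap 4), node→T (cap 7). Sum = 11.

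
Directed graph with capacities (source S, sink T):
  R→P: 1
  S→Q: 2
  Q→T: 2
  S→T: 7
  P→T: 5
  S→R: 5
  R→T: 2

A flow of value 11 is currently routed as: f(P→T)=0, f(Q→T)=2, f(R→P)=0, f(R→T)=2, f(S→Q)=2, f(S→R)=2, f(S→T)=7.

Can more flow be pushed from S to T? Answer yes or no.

Yes

Residual path S→R→P→T has bottleneck 1 > 0.
Pushing 1 along it raises the flow to 12, so the given flow is not maximum.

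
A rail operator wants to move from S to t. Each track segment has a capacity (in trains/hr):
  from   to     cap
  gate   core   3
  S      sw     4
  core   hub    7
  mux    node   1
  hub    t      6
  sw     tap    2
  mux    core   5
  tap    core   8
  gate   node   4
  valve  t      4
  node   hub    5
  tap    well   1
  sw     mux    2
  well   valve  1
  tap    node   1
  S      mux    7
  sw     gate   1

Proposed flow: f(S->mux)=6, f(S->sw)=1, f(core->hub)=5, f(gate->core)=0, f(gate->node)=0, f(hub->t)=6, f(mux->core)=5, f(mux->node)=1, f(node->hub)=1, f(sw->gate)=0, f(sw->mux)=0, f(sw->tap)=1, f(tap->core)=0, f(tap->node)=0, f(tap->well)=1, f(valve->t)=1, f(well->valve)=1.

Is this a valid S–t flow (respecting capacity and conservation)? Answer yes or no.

Every edge has 0 ≤ f(e) ≤ cap(e).
At each intermediate node, inflow equals outflow.

Yes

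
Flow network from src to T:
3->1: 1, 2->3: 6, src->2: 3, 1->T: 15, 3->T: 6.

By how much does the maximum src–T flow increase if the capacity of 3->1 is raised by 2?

0

Original max flow = 3.
Edge 3->1 does not cross the min cut (source side {src}), so extra capacity there cannot help.
New max flow = 3. Increase = 0.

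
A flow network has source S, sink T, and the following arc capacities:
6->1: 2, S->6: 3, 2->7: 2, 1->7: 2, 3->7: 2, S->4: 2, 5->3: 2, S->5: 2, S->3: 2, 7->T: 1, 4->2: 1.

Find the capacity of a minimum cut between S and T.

Max flow = 1 (via 1 augmenting path).
In the residual at optimum, the set reachable from S is {1, 2, 3, 4, 5, 6, 7, S}.
Cut edges: 7->T (cap 1). Sum = 1.

1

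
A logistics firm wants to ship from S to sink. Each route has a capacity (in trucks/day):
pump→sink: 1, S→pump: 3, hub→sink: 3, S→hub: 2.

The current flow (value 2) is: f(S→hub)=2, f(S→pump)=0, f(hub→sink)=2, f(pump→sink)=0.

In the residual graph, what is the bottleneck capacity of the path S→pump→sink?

1

Residual capacities along the path: S→pump: 3, pump→sink: 1.
Minimum is 1.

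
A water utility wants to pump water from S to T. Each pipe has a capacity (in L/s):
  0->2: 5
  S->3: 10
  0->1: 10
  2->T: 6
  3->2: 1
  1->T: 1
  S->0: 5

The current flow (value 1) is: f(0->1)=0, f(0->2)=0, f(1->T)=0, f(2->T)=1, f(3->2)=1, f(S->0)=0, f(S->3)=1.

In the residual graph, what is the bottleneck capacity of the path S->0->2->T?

Residual capacities along the path: S->0: 5, 0->2: 5, 2->T: 5.
Minimum is 5.

5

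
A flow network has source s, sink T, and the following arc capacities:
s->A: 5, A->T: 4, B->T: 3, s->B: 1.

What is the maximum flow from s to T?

Augment s->A->T: bottleneck 4. Total 4.
Augment s->B->T: bottleneck 1. Total 5.
No augmenting path remains in the residual graph.

5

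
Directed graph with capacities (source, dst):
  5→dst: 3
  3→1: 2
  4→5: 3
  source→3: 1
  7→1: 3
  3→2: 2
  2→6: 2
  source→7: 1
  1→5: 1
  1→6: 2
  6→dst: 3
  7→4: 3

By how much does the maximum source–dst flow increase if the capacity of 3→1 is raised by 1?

0

Original max flow = 2.
Edge 3→1 does not cross the min cut (source side {source}), so extra capacity there cannot help.
New max flow = 2. Increase = 0.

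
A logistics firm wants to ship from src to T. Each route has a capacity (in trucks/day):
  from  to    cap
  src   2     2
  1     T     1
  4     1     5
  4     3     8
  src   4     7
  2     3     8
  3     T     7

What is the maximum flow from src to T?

Augment src→4→1→T: bottleneck 1. Total 1.
Augment src→4→3→T: bottleneck 6. Total 7.
Augment src→2→3→T: bottleneck 1. Total 8.
No augmenting path remains in the residual graph.

8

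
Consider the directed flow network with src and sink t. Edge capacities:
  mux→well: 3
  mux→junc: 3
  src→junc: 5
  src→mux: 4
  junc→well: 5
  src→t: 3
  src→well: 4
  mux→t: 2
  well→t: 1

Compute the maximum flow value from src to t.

Augment src→t: bottleneck 3. Total 3.
Augment src→mux→t: bottleneck 2. Total 5.
Augment src→well→t: bottleneck 1. Total 6.
No augmenting path remains in the residual graph.

6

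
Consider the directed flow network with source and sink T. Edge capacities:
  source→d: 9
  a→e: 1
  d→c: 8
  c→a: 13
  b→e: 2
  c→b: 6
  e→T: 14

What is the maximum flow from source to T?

3

Augment source→d→c→b→e→T: bottleneck 2. Total 2.
Augment source→d→c→a→e→T: bottleneck 1. Total 3.
No augmenting path remains in the residual graph.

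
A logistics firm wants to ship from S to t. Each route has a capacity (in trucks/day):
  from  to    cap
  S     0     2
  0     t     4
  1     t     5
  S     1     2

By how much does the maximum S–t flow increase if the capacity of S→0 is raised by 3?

2

Original max flow = 4.
After raising cap(S→0), augmenting paths through that edge carry 2 more units.
New max flow = 6. Increase = 2.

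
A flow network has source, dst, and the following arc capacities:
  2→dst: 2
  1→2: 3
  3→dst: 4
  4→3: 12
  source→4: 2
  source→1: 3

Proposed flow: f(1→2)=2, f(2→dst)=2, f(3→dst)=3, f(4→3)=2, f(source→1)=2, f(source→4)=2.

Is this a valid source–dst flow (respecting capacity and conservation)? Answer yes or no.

No

Conservation fails at 3: inflow 2 ≠ outflow 3.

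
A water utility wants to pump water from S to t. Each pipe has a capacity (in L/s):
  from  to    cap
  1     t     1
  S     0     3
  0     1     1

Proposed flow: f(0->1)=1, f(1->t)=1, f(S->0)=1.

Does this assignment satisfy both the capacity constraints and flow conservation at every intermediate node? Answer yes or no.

Every edge has 0 ≤ f(e) ≤ cap(e).
At each intermediate node, inflow equals outflow.

Yes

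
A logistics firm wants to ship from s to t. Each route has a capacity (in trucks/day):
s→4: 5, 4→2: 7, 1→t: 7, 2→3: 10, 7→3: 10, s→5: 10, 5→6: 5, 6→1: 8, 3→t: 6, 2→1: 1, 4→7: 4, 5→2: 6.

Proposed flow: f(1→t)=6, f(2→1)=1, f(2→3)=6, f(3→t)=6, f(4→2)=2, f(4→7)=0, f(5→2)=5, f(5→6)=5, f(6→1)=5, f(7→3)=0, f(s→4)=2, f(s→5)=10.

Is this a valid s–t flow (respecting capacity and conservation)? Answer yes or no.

Yes

Every edge has 0 ≤ f(e) ≤ cap(e).
At each intermediate node, inflow equals outflow.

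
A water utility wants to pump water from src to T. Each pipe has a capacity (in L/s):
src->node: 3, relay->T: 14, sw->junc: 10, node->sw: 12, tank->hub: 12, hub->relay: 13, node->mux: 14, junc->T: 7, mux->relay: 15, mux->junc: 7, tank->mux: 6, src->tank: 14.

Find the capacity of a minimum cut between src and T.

Max flow = 17 (via 3 augmenting paths).
In the residual at optimum, the set reachable from src is {src}.
Cut edges: src->tank (cap 14), src->node (cap 3). Sum = 17.

17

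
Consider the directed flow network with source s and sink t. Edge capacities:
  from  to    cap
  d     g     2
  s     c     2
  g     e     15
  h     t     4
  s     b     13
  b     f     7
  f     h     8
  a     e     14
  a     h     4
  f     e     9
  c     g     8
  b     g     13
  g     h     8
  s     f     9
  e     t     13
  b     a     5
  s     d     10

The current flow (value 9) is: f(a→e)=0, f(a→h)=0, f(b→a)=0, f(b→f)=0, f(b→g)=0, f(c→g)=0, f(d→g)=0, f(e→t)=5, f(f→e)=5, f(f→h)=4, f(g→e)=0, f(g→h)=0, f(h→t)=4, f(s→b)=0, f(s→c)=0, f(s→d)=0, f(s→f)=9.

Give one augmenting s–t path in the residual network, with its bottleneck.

Residual along s→c→g→e→t: s→c: 2, c→g: 8, g→e: 15, e→t: 8.
Bottleneck = min = 2.

s→c→g→e→t, bottleneck 2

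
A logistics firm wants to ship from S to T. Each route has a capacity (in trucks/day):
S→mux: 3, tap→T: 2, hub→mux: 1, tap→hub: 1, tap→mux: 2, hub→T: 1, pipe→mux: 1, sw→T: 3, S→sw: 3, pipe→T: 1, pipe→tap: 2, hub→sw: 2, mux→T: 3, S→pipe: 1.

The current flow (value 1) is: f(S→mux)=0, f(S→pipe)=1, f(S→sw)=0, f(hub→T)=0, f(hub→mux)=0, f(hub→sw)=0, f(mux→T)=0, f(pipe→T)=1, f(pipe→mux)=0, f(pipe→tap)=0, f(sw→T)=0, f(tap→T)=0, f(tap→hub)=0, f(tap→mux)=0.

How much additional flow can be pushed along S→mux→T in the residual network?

Residual capacities along the path: S→mux: 3, mux→T: 3.
Minimum is 3.

3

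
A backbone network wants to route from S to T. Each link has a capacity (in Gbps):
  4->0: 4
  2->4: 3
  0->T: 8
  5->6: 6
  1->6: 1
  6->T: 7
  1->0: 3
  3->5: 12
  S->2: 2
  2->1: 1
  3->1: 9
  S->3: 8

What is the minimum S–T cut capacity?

10

Max flow = 10 (via 4 augmenting paths).
In the residual at optimum, the set reachable from S is {S}.
Cut edges: S->2 (cap 2), S->3 (cap 8). Sum = 10.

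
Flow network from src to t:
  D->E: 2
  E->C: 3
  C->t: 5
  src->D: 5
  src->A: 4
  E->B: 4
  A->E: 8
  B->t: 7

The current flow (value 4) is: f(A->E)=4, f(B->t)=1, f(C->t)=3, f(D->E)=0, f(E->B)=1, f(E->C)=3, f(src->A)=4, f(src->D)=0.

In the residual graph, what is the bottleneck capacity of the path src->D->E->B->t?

2

Residual capacities along the path: src->D: 5, D->E: 2, E->B: 3, B->t: 6.
Minimum is 2.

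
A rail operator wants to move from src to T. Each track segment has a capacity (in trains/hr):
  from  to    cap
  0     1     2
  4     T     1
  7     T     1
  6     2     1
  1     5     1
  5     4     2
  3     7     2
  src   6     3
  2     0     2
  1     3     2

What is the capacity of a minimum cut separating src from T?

Max flow = 1 (via 1 augmenting path).
In the residual at optimum, the set reachable from src is {6, src}.
Cut edges: 6->2 (cap 1). Sum = 1.

1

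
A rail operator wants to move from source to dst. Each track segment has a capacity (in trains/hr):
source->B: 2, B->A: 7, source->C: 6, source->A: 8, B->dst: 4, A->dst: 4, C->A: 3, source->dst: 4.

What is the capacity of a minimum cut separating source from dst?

10

Max flow = 10 (via 3 augmenting paths).
In the residual at optimum, the set reachable from source is {A, C, source}.
Cut edges: source->B (cap 2), source->dst (cap 4), A->dst (cap 4). Sum = 10.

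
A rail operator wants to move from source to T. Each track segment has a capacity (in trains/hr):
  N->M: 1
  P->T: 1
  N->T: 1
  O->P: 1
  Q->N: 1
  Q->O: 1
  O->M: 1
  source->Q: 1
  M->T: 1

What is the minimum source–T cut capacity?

1

Max flow = 1 (via 1 augmenting path).
In the residual at optimum, the set reachable from source is {source}.
Cut edges: source->Q (cap 1). Sum = 1.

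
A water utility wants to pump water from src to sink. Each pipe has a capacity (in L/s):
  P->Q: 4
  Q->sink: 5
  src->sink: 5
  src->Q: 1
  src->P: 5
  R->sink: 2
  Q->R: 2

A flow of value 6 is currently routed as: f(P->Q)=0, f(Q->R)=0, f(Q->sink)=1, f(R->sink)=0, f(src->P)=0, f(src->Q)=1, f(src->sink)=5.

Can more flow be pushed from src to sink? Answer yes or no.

Yes

Residual path src->P->Q->sink has bottleneck 4 > 0.
Pushing 4 along it raises the flow to 10, so the given flow is not maximum.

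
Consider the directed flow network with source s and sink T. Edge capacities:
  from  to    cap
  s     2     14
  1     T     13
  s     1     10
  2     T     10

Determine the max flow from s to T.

Augment s->2->T: bottleneck 10. Total 10.
Augment s->1->T: bottleneck 10. Total 20.
No augmenting path remains in the residual graph.

20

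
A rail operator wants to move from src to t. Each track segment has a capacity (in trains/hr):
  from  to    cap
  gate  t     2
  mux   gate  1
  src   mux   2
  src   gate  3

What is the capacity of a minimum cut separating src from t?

2

Max flow = 2 (via 1 augmenting path).
In the residual at optimum, the set reachable from src is {gate, mux, src}.
Cut edges: gate→t (cap 2). Sum = 2.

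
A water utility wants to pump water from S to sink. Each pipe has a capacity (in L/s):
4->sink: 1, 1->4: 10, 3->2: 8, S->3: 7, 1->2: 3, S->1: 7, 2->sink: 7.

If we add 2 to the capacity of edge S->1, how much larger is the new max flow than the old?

Original max flow = 8.
Edge S->1 does not cross the min cut (source side {1, 2, 3, 4, S}), so extra capacity there cannot help.
New max flow = 8. Increase = 0.

0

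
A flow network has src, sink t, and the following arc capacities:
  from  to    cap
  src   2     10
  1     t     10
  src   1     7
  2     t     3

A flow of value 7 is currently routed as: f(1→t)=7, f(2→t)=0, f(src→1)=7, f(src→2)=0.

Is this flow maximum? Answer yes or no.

Residual path src→2→t has bottleneck 3 > 0.
Pushing 3 along it raises the flow to 10, so the given flow is not maximum.

No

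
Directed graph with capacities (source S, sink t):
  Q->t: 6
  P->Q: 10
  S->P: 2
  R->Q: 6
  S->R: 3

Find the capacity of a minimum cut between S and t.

5

Max flow = 5 (via 2 augmenting paths).
In the residual at optimum, the set reachable from S is {S}.
Cut edges: S->P (cap 2), S->R (cap 3). Sum = 5.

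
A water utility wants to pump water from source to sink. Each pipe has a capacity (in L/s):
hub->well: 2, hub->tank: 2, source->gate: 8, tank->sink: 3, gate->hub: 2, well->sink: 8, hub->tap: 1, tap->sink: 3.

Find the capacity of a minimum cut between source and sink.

Max flow = 2 (via 1 augmenting path).
In the residual at optimum, the set reachable from source is {gate, source}.
Cut edges: gate->hub (cap 2). Sum = 2.

2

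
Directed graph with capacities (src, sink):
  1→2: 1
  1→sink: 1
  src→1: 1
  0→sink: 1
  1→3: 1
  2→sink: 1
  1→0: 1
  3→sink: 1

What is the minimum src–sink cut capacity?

Max flow = 1 (via 1 augmenting path).
In the residual at optimum, the set reachable from src is {src}.
Cut edges: src→1 (cap 1). Sum = 1.

1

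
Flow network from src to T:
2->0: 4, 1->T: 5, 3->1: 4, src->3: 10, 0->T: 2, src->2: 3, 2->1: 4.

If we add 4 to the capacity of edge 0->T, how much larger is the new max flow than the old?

0

Original max flow = 7.
Edge 0->T does not cross the min cut (source side {3, src}), so extra capacity there cannot help.
New max flow = 7. Increase = 0.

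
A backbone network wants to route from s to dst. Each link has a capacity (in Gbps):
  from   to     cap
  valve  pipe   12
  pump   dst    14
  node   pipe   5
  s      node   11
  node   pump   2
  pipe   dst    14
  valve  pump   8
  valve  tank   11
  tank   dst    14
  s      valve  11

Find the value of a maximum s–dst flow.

18

Augment s→valve→tank→dst: bottleneck 11. Total 11.
Augment s→node→pipe→dst: bottleneck 5. Total 16.
Augment s→node→pump→dst: bottleneck 2. Total 18.
No augmenting path remains in the residual graph.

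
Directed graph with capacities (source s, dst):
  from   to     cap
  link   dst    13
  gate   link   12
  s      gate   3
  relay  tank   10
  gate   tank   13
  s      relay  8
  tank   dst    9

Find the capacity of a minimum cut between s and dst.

Max flow = 11 (via 2 augmenting paths).
In the residual at optimum, the set reachable from s is {s}.
Cut edges: s->gate (cap 3), s->relay (cap 8). Sum = 11.

11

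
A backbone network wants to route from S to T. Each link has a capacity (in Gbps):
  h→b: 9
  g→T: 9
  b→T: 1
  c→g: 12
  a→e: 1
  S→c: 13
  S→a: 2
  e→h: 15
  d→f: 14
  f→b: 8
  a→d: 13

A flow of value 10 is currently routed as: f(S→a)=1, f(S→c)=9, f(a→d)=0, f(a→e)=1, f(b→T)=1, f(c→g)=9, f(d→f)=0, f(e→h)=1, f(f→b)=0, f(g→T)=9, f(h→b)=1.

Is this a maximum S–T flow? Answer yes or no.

Residual reachable from S: {S, a, b, c, d, e, f, g, h}; T is not reachable.
Saturated cut: b→T, g→T with total capacity 10 = current flow value. Flow is maximum.

Yes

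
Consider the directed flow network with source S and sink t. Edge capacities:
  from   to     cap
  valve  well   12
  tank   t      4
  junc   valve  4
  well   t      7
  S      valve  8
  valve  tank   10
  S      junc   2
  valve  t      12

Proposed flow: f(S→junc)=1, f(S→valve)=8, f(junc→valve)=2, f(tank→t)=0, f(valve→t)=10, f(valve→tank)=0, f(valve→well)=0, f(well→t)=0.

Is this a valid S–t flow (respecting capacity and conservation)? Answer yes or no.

Conservation fails at junc: inflow 1 ≠ outflow 2.

No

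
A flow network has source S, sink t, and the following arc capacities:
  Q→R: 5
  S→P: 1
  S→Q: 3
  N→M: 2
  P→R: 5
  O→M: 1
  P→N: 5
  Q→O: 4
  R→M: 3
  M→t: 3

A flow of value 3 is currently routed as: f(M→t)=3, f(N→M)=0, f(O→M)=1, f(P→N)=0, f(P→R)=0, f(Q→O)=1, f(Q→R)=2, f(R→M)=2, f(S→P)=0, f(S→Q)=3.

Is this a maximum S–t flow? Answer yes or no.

Yes

Residual reachable from S: {M, N, O, P, Q, R, S}; t is not reachable.
Saturated cut: M→t with total capacity 3 = current flow value. Flow is maximum.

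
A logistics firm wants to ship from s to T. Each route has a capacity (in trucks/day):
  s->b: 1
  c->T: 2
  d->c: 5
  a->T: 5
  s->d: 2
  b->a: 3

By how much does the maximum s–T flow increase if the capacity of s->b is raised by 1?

Original max flow = 3.
After raising cap(s->b), augmenting paths through that edge carry 1 more unit.
New max flow = 4. Increase = 1.

1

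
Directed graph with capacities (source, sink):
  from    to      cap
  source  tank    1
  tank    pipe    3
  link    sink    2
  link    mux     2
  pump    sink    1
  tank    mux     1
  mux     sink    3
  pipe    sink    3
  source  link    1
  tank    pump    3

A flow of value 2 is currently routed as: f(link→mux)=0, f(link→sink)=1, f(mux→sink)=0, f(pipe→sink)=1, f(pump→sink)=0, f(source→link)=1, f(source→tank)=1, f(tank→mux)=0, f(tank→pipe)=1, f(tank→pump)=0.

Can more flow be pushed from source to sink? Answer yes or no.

Residual reachable from source: {source}; sink is not reachable.
Saturated cut: source→tank, source→link with total capacity 2 = current flow value. Flow is maximum.

No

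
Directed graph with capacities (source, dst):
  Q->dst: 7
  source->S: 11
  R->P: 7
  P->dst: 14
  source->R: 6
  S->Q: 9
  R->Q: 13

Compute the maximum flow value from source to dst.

Augment source->R->P->dst: bottleneck 6. Total 6.
Augment source->S->Q->dst: bottleneck 7. Total 13.
No augmenting path remains in the residual graph.

13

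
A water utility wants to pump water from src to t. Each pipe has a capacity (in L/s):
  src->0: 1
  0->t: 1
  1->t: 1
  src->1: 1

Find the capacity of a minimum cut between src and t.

Max flow = 2 (via 2 augmenting paths).
In the residual at optimum, the set reachable from src is {src}.
Cut edges: src->1 (cap 1), src->0 (cap 1). Sum = 2.

2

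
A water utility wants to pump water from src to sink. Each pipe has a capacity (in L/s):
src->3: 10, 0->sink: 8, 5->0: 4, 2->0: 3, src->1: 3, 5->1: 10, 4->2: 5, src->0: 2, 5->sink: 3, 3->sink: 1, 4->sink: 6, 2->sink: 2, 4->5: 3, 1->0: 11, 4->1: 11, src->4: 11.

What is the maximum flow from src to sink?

17

Augment src->4->sink: bottleneck 6. Total 6.
Augment src->0->sink: bottleneck 2. Total 8.
Augment src->3->sink: bottleneck 1. Total 9.
Augment src->4->2->sink: bottleneck 2. Total 11.
Augment src->4->5->sink: bottleneck 3. Total 14.
Augment src->1->0->sink: bottleneck 3. Total 17.
No augmenting path remains in the residual graph.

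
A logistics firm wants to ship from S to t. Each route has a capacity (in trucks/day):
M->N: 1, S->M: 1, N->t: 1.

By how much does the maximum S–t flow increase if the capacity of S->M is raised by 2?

0

Original max flow = 1.
Even with extra capacity on S->M, another cut of capacity 1 remains binding.
New max flow = 1. Increase = 0.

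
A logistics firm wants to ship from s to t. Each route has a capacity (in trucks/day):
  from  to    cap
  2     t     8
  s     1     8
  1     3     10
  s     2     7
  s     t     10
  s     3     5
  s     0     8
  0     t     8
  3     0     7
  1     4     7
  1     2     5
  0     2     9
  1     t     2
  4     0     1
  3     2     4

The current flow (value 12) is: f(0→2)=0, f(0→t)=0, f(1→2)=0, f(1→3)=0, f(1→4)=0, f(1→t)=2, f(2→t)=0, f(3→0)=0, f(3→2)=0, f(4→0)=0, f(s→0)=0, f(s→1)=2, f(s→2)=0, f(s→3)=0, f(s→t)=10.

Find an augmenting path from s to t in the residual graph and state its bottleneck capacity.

s→0→t, bottleneck 8

Residual along s→0→t: s→0: 8, 0→t: 8.
Bottleneck = min = 8.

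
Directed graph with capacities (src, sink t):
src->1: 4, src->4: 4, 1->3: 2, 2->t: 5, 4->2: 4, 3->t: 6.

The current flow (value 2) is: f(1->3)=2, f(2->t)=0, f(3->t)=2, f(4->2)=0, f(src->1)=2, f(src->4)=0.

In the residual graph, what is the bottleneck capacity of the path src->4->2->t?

Residual capacities along the path: src->4: 4, 4->2: 4, 2->t: 5.
Minimum is 4.

4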